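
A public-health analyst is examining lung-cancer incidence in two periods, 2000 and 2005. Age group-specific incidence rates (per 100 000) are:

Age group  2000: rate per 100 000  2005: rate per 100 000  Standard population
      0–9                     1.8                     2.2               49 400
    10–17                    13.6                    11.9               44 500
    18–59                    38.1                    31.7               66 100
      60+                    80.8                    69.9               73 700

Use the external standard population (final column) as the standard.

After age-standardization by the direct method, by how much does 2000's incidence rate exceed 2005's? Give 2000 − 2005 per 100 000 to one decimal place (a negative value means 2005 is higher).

Standard total = 233 700; weights = 0.2114, 0.1904, 0.2828, 0.3154.
2000: 0.2114×1.8 + 0.1904×13.6 + 0.2828×38.1 + 0.3154×80.8 = 39.2276 per 100 000.
2005: 0.2114×2.2 + 0.1904×11.9 + 0.2828×31.7 + 0.3154×69.9 = 33.7408 per 100 000.
Difference = 39.2276 − 33.7408 = 5.4868.

5.5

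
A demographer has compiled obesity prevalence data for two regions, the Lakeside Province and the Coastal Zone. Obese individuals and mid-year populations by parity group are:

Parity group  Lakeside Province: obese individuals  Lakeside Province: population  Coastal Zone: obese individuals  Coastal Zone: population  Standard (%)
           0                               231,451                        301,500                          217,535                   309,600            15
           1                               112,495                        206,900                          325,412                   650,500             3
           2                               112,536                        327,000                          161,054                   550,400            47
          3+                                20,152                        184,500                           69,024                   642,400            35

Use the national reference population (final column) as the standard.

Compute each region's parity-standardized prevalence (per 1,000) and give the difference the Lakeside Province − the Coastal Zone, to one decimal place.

Parity-specific rates per 1,000 for the Lakeside Province: 767.665, 543.717, 344.147, 109.225.
For the Coastal Zone: 702.632, 500.249, 292.613, 107.447.
Standard weights: 0.15, 0.03, 0.47, 0.35.
The Lakeside Province: 0.1500×767.665 + 0.0300×543.717 + 0.4700×344.147 + 0.3500×109.225 = 331.4390 per 1,000.
The Coastal Zone: 0.1500×702.632 + 0.0300×500.249 + 0.4700×292.613 + 0.3500×107.447 = 295.5368 per 1,000.
Difference = 331.4390 − 295.5368 = 35.9022.

35.9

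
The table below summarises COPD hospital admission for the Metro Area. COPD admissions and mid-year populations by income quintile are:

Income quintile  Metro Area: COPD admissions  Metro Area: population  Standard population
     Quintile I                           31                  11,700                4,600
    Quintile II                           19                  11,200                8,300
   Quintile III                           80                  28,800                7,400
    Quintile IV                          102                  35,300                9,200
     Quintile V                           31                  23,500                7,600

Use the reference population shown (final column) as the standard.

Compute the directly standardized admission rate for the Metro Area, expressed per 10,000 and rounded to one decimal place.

22.5

Income-specific rates per 10,000 for the Metro Area: 26.50, 16.96, 27.78, 28.90, 13.19.
Standard total = 37,100; weights = 0.1240, 0.2237, 0.1995, 0.2480, 0.2049.
Standardized rate: 0.1240×26.50 + 0.2237×16.96 + 0.1995×27.78 + 0.2480×28.90 + 0.2049×13.19 = 22.4887 per 10,000.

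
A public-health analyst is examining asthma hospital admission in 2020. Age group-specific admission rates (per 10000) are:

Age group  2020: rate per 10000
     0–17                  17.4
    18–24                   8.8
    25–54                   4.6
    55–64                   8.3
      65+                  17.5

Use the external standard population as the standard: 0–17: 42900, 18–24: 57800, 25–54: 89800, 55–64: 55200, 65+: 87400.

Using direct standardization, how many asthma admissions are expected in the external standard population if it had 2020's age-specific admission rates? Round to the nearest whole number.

366

Expected asthma admissions = Σ (standard pop × age-specific rate ÷ 10000)
= 42900×17.4/10000 + 57800×8.8/10000 + 89800×4.6/10000 + 55200×8.3/10000 + 87400×17.5/10000
= 74.65 + 50.86 + 41.31 + 45.82 + 152.95 = 365.58.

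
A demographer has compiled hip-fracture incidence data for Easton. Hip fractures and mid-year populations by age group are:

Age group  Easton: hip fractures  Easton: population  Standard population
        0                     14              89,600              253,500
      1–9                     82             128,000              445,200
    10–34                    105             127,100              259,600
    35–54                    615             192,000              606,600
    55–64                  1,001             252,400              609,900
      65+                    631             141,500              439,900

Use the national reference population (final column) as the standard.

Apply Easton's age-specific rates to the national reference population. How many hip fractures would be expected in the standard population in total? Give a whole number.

Age-specific rates per 100,000 for Easton: 15.62, 64.06, 82.61, 320.31, 396.59, 445.94.
Expected hip fractures = Σ (standard pop × age-specific rate ÷ 100,000)
= 253,500×15.62/100,000 + 445,200×64.06/100,000 + 259,600×82.61/100,000 + 606,600×320.31/100,000 + 609,900×396.59/100,000 + 439,900×445.94/100,000
= 39.61 + 285.21 + 214.46 + 1943.02 + 2418.82 + 1961.67 = 6862.79.

6863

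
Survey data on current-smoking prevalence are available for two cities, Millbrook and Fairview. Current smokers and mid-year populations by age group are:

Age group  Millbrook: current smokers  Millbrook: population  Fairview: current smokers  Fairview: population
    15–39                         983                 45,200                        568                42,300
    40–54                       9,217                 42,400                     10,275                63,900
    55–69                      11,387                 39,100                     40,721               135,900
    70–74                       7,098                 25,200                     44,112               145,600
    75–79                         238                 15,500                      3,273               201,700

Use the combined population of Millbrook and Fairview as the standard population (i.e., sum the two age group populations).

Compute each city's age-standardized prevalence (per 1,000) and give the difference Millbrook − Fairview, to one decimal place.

1.9

Age-specific rates per 1,000 for Millbrook: 21.748, 217.382, 291.228, 281.667, 15.355.
For Fairview: 13.428, 160.798, 299.639, 302.967, 16.227.
Combined standard total = 756,800; weights = 0.1156, 0.1405, 0.2312, 0.2257, 0.2870.
Millbrook: 0.1156×21.748 + 0.1405×217.382 + 0.2312×291.228 + 0.2257×281.667 + 0.2870×15.355 = 168.3658 per 1,000.
Fairview: 0.1156×13.428 + 0.1405×160.798 + 0.2312×299.639 + 0.2257×302.967 + 0.2870×16.227 = 166.4587 per 1,000.
Difference = 168.3658 − 166.4587 = 1.9070.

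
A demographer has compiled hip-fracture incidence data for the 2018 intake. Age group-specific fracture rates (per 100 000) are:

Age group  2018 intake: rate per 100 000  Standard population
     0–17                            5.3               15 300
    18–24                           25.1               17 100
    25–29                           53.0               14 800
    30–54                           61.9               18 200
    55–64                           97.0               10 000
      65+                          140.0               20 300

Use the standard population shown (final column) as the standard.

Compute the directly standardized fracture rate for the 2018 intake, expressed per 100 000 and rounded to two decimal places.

Standard total = 95 700; weights = 0.1599, 0.1787, 0.1546, 0.1902, 0.1045, 0.2121.
Standardized rate: 0.1599×5.3 + 0.1787×25.1 + 0.1546×53.0 + 0.1902×61.9 + 0.1045×97.0 + 0.2121×140.0 = 65.1335 per 100 000.

65.13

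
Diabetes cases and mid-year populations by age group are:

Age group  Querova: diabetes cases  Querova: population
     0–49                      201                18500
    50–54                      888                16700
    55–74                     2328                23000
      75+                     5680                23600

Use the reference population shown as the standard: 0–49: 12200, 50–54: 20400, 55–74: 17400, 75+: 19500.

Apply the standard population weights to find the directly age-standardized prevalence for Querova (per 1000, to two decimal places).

110.38

Age-specific rates per 1000 for Querova: 10.865, 53.174, 101.217, 240.678.
Standard total = 69500; weights = 0.1755, 0.2935, 0.2504, 0.2806.
Standardized rate: 0.1755×10.865 + 0.2935×53.174 + 0.2504×101.217 + 0.2806×240.678 = 110.3841 per 1000.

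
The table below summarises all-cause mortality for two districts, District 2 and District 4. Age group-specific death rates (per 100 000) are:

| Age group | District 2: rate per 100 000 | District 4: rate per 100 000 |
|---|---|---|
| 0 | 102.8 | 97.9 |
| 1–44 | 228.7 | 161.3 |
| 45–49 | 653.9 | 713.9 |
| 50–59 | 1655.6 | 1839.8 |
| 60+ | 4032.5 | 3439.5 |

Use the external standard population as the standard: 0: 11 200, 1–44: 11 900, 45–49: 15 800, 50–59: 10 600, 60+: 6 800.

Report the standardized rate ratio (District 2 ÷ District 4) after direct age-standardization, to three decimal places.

Standard total = 56 300; weights = 0.1989, 0.2114, 0.2806, 0.1883, 0.1208.
District 2: 0.1989×102.8 + 0.2114×228.7 + 0.2806×653.9 + 0.1883×1655.6 + 0.1208×4032.5 = 1051.0634 per 100 000.
District 4: 0.1989×97.9 + 0.2114×161.3 + 0.2806×713.9 + 0.1883×1839.8 + 0.1208×3439.5 = 1015.7380 per 100 000.
Ratio = 1051.0634 ÷ 1015.7380 = 1.03478.

1.035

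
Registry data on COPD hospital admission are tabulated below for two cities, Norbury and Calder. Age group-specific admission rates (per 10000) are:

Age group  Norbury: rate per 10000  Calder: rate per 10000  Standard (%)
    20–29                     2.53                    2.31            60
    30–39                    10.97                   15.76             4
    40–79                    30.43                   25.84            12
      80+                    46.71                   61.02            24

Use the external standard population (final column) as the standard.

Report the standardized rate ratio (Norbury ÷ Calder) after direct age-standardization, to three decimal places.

Standard weights: 0.60, 0.04, 0.12, 0.24.
Norbury: 0.6000×2.53 + 0.0400×10.97 + 0.1200×30.43 + 0.2400×46.71 = 16.8188 per 10000.
Calder: 0.6000×2.31 + 0.0400×15.76 + 0.1200×25.84 + 0.2400×61.02 = 19.7620 per 10000.
Ratio = 16.8188 ÷ 19.7620 = 0.85107.

0.851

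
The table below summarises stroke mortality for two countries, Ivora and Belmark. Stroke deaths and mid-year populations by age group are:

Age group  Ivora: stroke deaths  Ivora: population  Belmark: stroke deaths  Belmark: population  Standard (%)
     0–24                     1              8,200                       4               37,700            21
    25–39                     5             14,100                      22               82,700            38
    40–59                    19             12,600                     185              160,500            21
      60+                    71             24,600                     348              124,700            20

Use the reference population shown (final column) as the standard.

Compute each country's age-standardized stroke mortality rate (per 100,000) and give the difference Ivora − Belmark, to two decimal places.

Age-specific rates per 100,000 for Ivora: 12.20, 35.46, 150.79, 288.62.
For Belmark: 10.61, 26.60, 115.26, 279.07.
Standard weights: 0.21, 0.38, 0.21, 0.20.
Ivora: 0.2100×12.20 + 0.3800×35.46 + 0.2100×150.79 + 0.2000×288.62 = 105.4264 per 100,000.
Belmark: 0.2100×10.61 + 0.3800×26.60 + 0.2100×115.26 + 0.2000×279.07 = 92.3565 per 100,000.
Difference = 105.4264 − 92.3565 = 13.0699.

13.07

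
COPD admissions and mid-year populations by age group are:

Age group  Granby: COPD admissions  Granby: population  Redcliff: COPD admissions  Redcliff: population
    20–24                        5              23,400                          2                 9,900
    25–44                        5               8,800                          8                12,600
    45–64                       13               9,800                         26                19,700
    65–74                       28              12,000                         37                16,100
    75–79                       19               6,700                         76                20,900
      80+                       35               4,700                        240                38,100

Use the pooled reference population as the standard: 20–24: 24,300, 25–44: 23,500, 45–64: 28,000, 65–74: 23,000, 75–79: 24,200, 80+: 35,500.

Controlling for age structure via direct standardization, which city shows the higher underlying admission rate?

Granby

Age-specific rates per 10,000 for Granby: 2.14, 5.68, 13.27, 23.33, 28.36, 74.47.
For Redcliff: 2.02, 6.35, 13.20, 22.98, 36.36, 62.99.
Standard total = 158,500; weights = 0.1533, 0.1483, 0.1767, 0.1451, 0.1527, 0.2240.
Granby: 0.1533×2.14 + 0.1483×5.68 + 0.1767×13.27 + 0.1451×23.33 + 0.1527×28.36 + 0.2240×74.47 = 27.9081 per 10,000.
Redcliff: 0.1533×2.02 + 0.1483×6.35 + 0.1767×13.20 + 0.1451×22.98 + 0.1527×36.36 + 0.2240×62.99 = 26.5781 per 10,000.
The crude rates (16.06 vs 33.16) would put Redcliff higher, but that reflects its age composition; once standardized to a common age structure, Granby has the higher underlying rate.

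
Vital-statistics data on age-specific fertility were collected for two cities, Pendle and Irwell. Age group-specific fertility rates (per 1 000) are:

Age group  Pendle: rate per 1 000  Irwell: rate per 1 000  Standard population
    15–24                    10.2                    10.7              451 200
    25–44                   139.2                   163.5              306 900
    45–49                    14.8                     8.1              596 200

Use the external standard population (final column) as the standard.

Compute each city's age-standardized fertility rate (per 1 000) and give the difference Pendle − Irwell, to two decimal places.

-2.72

Standard total = 1 354 300; weights = 0.3332, 0.2266, 0.4402.
Pendle: 0.3332×10.2 + 0.2266×139.2 + 0.4402×14.8 = 41.4579 per 1 000.
Irwell: 0.3332×10.7 + 0.2266×163.5 + 0.4402×8.1 = 44.1817 per 1 000.
Difference = 41.4579 − 44.1817 = -2.7237.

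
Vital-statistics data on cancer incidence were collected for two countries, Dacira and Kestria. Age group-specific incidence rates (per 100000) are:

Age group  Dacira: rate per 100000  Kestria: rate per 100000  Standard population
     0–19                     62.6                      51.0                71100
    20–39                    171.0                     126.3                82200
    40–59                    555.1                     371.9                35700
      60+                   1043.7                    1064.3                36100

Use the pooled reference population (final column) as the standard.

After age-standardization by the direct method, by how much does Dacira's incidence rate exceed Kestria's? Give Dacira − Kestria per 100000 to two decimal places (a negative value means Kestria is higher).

45.74

Standard total = 225100; weights = 0.3159, 0.3652, 0.1586, 0.1604.
Dacira: 0.3159×62.6 + 0.3652×171.0 + 0.1586×555.1 + 0.1604×1043.7 = 337.6353 per 100000.
Kestria: 0.3159×51.0 + 0.3652×126.3 + 0.1586×371.9 + 0.1604×1064.3 = 291.8970 per 100000.
Difference = 337.6353 − 291.8970 = 45.7382.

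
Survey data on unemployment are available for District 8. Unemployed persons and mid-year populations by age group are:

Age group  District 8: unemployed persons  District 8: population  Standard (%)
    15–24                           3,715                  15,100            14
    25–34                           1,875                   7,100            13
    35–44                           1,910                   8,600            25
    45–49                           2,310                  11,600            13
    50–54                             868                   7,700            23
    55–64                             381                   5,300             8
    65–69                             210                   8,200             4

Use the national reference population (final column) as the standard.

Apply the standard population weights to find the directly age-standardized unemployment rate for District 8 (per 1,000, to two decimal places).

Age-specific rates per 1,000 for District 8: 246.026, 264.085, 222.093, 199.138, 112.727, 71.887, 25.610.
Standard weights: 0.14, 0.13, 0.25, 0.13, 0.23, 0.08, 0.04.
Standardized rate: 0.1400×246.026 + 0.1300×264.085 + 0.2500×222.093 + 0.1300×199.138 + 0.2300×112.727 + 0.0800×71.887 + 0.0400×25.610 = 182.8885 per 1,000.

182.89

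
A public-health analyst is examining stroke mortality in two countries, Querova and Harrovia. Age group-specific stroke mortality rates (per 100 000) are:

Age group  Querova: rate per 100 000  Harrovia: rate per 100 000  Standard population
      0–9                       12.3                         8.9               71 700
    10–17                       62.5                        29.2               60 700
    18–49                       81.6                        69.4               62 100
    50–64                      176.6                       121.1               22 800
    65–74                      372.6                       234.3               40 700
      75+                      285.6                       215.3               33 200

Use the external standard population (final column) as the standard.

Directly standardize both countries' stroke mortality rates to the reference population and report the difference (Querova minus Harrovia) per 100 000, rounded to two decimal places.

42.07

Standard total = 291 200; weights = 0.2462, 0.2084, 0.2133, 0.0783, 0.1398, 0.1140.
Querova: 0.2462×12.3 + 0.2084×62.5 + 0.2133×81.6 + 0.0783×176.6 + 0.1398×372.6 + 0.1140×285.6 = 131.9239 per 100 000.
Harrovia: 0.2462×8.9 + 0.2084×29.2 + 0.2133×69.4 + 0.0783×121.1 + 0.1398×234.3 + 0.1140×215.3 = 89.8536 per 100 000.
Difference = 131.9239 − 89.8536 = 42.0703.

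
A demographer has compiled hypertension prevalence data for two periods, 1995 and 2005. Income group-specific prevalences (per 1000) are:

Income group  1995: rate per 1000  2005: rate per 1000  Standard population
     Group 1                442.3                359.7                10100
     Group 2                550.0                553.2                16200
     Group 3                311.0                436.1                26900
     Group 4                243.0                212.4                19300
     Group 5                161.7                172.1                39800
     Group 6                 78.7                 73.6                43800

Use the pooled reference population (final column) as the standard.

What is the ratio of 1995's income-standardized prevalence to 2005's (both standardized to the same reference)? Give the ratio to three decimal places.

0.943

Standard total = 156100; weights = 0.0647, 0.1038, 0.1723, 0.1236, 0.2550, 0.2806.
1995: 0.0647×442.3 + 0.1038×550.0 + 0.1723×311.0 + 0.1236×243.0 + 0.2550×161.7 + 0.2806×78.7 = 232.6441 per 1000.
2005: 0.0647×359.7 + 0.1038×553.2 + 0.1723×436.1 + 0.1236×212.4 + 0.2550×172.1 + 0.2806×73.6 = 246.6270 per 1000.
Ratio = 232.6441 ÷ 246.6270 = 0.94330.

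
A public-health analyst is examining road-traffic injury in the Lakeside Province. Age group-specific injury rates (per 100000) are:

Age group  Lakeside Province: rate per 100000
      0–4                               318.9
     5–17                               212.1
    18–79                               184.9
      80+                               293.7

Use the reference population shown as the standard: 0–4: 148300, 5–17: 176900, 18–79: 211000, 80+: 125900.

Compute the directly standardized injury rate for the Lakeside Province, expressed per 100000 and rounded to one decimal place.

242.9

Standard total = 662100; weights = 0.2240, 0.2672, 0.3187, 0.1902.
Standardized rate: 0.2240×318.9 + 0.2672×212.1 + 0.3187×184.9 + 0.1902×293.7 = 242.8698 per 100000.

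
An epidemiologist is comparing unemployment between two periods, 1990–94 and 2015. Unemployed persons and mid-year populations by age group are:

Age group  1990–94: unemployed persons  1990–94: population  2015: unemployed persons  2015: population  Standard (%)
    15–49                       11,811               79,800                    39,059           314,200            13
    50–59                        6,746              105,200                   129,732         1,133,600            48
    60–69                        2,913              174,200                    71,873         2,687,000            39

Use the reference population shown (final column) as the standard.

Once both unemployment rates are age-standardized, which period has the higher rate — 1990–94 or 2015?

Age-specific rates per 1,000 for 1990–94: 148.008, 64.125, 16.722.
For 2015: 124.313, 114.442, 26.748.
Standard weights: 0.13, 0.48, 0.39.
1990–94: 0.1300×148.008 + 0.4800×64.125 + 0.3900×16.722 = 56.5428 per 1,000.
2015: 0.1300×124.313 + 0.4800×114.442 + 0.3900×26.748 = 81.5249 per 1,000.
The crude rates (59.77 vs 58.20) would put 1990–94 higher, but that reflects its age composition; once standardized to a common age structure, 2015 has the higher underlying rate.

2015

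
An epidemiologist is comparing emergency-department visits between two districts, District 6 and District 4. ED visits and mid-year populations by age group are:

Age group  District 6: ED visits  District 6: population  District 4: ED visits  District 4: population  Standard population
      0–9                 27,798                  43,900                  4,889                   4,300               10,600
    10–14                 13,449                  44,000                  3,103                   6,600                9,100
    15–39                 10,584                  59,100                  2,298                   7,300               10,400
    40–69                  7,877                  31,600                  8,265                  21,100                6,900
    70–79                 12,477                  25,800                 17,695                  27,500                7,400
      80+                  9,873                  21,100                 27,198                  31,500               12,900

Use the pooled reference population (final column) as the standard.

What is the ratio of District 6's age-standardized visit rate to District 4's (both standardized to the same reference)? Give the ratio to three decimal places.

Age-specific rates per 1,000 for District 6: 633.212, 305.659, 179.086, 249.272, 483.605, 467.915.
For District 4: 1136.977, 470.152, 314.795, 391.706, 643.455, 863.429.
Standard total = 57,300; weights = 0.1850, 0.1588, 0.1815, 0.1204, 0.1291, 0.2251.
District 6: 0.1850×633.212 + 0.1588×305.659 + 0.1815×179.086 + 0.1204×249.272 + 0.1291×483.605 + 0.2251×467.915 = 395.9999 per 1,000.
District 4: 0.1850×1136.977 + 0.1588×470.152 + 0.1815×314.795 + 0.1204×391.706 + 0.1291×643.455 + 0.2251×863.429 = 666.7846 per 1,000.
Ratio = 395.9999 ÷ 666.7846 = 0.59389.

0.594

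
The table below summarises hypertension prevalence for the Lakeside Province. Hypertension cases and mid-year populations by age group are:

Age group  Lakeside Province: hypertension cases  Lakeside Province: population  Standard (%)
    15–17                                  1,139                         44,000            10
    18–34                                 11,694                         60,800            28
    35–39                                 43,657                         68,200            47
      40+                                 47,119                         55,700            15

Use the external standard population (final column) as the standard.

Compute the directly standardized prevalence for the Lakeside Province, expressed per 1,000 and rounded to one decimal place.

484.2

Age-specific rates per 1,000 for the Lakeside Province: 25.886, 192.336, 640.132, 845.943.
Standard weights: 0.10, 0.28, 0.47, 0.15.
Standardized rate: 0.1000×25.886 + 0.2800×192.336 + 0.4700×640.132 + 0.1500×845.943 = 484.1960 per 1,000.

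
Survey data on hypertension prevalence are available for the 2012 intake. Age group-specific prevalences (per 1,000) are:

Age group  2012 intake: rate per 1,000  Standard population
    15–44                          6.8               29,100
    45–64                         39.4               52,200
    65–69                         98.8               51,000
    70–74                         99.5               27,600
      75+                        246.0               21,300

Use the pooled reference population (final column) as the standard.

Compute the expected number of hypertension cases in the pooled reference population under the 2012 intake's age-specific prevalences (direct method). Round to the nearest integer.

15279

Expected hypertension cases = Σ (standard pop × age-specific rate ÷ 1,000)
= 29,100×6.8/1,000 + 52,200×39.4/1,000 + 51,000×98.8/1,000 + 27,600×99.5/1,000 + 21,300×246.0/1,000
= 197.88 + 2056.68 + 5038.80 + 2746.20 + 5239.80 = 15279.36.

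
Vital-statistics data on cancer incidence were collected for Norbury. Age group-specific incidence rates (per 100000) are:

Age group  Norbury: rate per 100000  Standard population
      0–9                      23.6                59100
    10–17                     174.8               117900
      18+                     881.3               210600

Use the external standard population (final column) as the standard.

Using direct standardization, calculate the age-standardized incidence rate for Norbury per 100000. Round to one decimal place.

535.6

Standard total = 387600; weights = 0.1525, 0.3042, 0.5433.
Standardized rate: 0.1525×23.6 + 0.3042×174.8 + 0.5433×881.3 = 535.6178 per 100000.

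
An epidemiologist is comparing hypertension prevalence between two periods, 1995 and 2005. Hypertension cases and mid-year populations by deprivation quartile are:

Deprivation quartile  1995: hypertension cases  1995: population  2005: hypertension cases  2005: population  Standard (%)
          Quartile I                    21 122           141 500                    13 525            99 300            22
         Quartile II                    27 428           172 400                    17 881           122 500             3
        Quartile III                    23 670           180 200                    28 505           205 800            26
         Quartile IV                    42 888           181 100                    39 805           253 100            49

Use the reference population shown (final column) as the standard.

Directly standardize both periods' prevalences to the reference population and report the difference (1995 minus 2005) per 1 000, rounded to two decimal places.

40.39

Deprivation-specific rates per 1 000 for 1995: 149.272, 159.095, 131.354, 236.819.
For 2005: 136.203, 145.967, 138.508, 157.270.
Standard weights: 0.22, 0.03, 0.26, 0.49.
1995: 0.2200×149.272 + 0.0300×159.095 + 0.2600×131.354 + 0.4900×236.819 = 187.8063 per 1 000.
2005: 0.2200×136.203 + 0.0300×145.967 + 0.2600×138.508 + 0.4900×157.270 = 147.4181 per 1 000.
Difference = 187.8063 − 147.4181 = 40.3881.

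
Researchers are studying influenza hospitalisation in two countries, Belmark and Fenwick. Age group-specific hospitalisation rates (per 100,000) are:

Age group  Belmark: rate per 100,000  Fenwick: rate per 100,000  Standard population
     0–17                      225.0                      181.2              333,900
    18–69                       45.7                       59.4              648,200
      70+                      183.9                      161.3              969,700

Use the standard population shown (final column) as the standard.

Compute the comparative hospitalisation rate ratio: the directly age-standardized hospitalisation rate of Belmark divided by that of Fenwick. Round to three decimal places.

1.108

Standard total = 1,951,800; weights = 0.1711, 0.3321, 0.4968.
Belmark: 0.1711×225.0 + 0.3321×45.7 + 0.4968×183.9 = 145.0344 per 100,000.
Fenwick: 0.1711×181.2 + 0.3321×59.4 + 0.4968×161.3 = 130.8630 per 100,000.
Ratio = 145.0344 ÷ 130.8630 = 1.10829.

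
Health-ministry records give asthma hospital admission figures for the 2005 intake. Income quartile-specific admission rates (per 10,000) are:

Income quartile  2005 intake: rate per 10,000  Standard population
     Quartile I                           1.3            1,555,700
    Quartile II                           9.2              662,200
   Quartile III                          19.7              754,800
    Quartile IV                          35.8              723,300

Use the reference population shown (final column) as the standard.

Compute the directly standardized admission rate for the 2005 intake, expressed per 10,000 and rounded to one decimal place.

Standard total = 3,696,000; weights = 0.4209, 0.1792, 0.2042, 0.1957.
Standardized rate: 0.4209×1.3 + 0.1792×9.2 + 0.2042×19.7 + 0.1957×35.8 = 13.2247 per 10,000.

13.2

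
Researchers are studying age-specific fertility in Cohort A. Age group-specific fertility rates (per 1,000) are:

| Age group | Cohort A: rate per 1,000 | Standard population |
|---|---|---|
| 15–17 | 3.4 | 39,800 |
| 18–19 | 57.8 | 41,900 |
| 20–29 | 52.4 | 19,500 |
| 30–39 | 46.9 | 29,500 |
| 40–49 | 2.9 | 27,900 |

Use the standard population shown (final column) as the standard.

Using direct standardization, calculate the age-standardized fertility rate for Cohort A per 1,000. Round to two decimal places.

31.80

Standard total = 158,600; weights = 0.2509, 0.2642, 0.1230, 0.1860, 0.1759.
Standardized rate: 0.2509×3.4 + 0.2642×57.8 + 0.1230×52.4 + 0.1860×46.9 + 0.1759×2.9 = 31.7995 per 1,000.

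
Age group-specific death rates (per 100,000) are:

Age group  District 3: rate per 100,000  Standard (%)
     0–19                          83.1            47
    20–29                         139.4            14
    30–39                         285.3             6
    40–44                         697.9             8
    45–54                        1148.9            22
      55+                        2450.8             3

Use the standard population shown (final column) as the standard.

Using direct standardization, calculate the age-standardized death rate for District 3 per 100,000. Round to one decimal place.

457.8

Standard weights: 0.47, 0.14, 0.06, 0.08, 0.22, 0.03.
Standardized rate: 0.4700×83.1 + 0.1400×139.4 + 0.0600×285.3 + 0.0800×697.9 + 0.2200×1148.9 + 0.0300×2450.8 = 457.8050 per 100,000.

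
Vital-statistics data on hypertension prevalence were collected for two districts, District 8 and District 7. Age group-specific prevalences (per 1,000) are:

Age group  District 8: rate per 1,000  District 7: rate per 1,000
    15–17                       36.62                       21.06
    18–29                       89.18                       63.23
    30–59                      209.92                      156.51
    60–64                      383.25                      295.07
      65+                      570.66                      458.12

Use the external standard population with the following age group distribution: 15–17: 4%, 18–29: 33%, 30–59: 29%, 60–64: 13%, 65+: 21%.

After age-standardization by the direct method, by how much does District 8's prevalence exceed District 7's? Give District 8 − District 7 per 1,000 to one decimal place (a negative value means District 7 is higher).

Standard weights: 0.04, 0.33, 0.29, 0.13, 0.21.
District 8: 0.0400×36.62 + 0.3300×89.18 + 0.2900×209.92 + 0.1300×383.25 + 0.2100×570.66 = 261.4321 per 1,000.
District 7: 0.0400×21.06 + 0.3300×63.23 + 0.2900×156.51 + 0.1300×295.07 + 0.2100×458.12 = 201.6605 per 1,000.
Difference = 261.4321 − 201.6605 = 59.7716.

59.8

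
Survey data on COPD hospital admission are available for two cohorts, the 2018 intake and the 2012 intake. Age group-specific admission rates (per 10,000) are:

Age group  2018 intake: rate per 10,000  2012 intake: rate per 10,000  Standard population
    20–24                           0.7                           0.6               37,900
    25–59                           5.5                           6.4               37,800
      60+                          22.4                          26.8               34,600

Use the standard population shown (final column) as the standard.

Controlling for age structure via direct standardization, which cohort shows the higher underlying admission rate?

Standard total = 110,300; weights = 0.3436, 0.3427, 0.3137.
The 2018 intake: 0.3436×0.7 + 0.3427×5.5 + 0.3137×22.4 = 9.1520 per 10,000.
The 2012 intake: 0.3436×0.6 + 0.3427×6.4 + 0.3137×26.8 = 10.8063 per 10,000.

2012 intake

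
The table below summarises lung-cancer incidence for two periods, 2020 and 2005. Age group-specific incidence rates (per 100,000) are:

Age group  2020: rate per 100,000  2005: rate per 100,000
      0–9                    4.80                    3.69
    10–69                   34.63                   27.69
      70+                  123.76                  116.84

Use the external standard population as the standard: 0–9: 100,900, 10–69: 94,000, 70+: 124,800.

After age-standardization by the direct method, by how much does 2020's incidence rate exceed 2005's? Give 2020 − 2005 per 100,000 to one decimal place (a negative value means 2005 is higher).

Standard total = 319,700; weights = 0.3156, 0.2940, 0.3904.
2020: 0.3156×4.80 + 0.2940×34.63 + 0.3904×123.76 = 60.0087 per 100,000.
2005: 0.3156×3.69 + 0.2940×27.69 + 0.3904×116.84 = 54.9165 per 100,000.
Difference = 60.0087 − 54.9165 = 5.0922.

5.1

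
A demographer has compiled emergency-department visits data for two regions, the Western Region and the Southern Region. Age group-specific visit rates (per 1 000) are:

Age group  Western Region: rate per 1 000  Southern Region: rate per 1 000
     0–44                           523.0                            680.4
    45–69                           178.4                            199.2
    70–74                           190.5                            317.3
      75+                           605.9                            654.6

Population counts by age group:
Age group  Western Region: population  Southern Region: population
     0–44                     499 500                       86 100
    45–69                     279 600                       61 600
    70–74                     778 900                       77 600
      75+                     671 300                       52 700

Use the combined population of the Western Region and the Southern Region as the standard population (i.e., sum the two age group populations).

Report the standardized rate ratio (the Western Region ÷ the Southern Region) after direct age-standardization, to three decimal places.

Combined standard total = 2 507 300; weights = 0.2336, 0.1361, 0.3416, 0.2888.
The Western Region: 0.2336×523.0 + 0.1361×178.4 + 0.3416×190.5 + 0.2888×605.9 = 386.4610 per 1 000.
The Southern Region: 0.2336×680.4 + 0.1361×199.2 + 0.3416×317.3 + 0.2888×654.6 = 483.4312 per 1 000.
Ratio = 386.4610 ÷ 483.4312 = 0.79941.

0.799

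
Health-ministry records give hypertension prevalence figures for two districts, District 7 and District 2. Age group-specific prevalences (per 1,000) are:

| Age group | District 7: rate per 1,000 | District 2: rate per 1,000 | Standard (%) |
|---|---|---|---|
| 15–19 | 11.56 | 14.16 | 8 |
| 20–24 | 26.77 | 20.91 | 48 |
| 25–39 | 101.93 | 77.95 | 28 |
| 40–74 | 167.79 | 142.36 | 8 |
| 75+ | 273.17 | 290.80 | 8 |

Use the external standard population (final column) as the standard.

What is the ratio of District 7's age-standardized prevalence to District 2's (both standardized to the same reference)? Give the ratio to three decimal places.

1.147

Standard weights: 0.08, 0.48, 0.28, 0.08, 0.08.
District 7: 0.0800×11.56 + 0.4800×26.77 + 0.2800×101.93 + 0.0800×167.79 + 0.0800×273.17 = 77.5916 per 1,000.
District 2: 0.0800×14.16 + 0.4800×20.91 + 0.2800×77.95 + 0.0800×142.36 + 0.0800×290.80 = 67.6484 per 1,000.
Ratio = 77.5916 ÷ 67.6484 = 1.14698.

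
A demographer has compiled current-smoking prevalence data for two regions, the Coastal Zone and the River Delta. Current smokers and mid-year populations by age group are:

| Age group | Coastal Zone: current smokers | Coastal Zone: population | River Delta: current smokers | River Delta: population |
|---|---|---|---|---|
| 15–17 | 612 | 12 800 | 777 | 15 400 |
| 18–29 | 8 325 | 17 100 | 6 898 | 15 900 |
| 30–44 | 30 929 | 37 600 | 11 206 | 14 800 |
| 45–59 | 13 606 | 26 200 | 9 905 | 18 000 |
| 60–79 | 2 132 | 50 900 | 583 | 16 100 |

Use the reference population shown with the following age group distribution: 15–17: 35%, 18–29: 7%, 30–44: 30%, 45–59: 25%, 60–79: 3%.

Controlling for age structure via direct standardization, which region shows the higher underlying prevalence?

Age-specific rates per 1 000 for the Coastal Zone: 47.812, 486.842, 822.580, 519.313, 41.886.
For the River Delta: 50.455, 433.836, 757.162, 550.278, 36.211.
Standard weights: 0.35, 0.07, 0.30, 0.25, 0.03.
The Coastal Zone: 0.3500×47.812 + 0.0700×486.842 + 0.3000×822.580 + 0.2500×519.313 + 0.0300×41.886 = 428.6721 per 1 000.
The River Delta: 0.3500×50.455 + 0.0700×433.836 + 0.3000×757.162 + 0.2500×550.278 + 0.0300×36.211 = 413.8321 per 1 000.

Coastal Zone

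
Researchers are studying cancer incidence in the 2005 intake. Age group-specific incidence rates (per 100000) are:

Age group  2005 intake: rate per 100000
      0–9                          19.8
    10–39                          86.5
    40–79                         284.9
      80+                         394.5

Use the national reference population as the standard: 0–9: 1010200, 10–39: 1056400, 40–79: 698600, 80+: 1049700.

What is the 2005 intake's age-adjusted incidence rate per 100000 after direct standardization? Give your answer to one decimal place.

Standard total = 3814900; weights = 0.2648, 0.2769, 0.1831, 0.2752.
Standardized rate: 0.2648×19.8 + 0.2769×86.5 + 0.1831×284.9 + 0.2752×394.5 = 189.9180 per 100000.

189.9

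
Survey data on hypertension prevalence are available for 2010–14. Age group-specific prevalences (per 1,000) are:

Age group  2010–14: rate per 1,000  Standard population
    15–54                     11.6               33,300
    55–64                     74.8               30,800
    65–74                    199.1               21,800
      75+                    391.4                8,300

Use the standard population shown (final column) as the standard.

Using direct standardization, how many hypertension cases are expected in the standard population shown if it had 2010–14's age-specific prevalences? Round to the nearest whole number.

10279

Expected hypertension cases = Σ (standard pop × age-specific rate ÷ 1,000)
= 33,300×11.6/1,000 + 30,800×74.8/1,000 + 21,800×199.1/1,000 + 8,300×391.4/1,000
= 386.28 + 2303.84 + 4340.38 + 3248.62 = 10279.12.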